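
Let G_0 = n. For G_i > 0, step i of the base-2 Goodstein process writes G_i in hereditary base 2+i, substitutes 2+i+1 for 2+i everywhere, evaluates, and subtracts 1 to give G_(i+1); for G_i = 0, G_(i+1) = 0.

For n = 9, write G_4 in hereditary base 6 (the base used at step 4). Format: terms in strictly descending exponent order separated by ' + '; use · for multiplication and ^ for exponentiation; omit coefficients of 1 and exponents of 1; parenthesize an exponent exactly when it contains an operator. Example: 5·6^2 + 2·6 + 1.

3·6^6 + 3·6^3 + 3·6^2 + 3·6 + 1

9 —HB2→ 2^(2 + 1) + 1 —bump→ 3^(3 + 1) + 1 = 82 —(−1)→ 81
81 —HB3→ 3^(3 + 1) —bump→ 4^(4 + 1) = 1024 —(−1)→ 1023
1023 —HB4→ 3·4^4 + 3·4^3 + 3·4^2 + 3·4 + 3 —bump→ 3·5^5 + 3·5^3 + 3·5^2 + 3·5 + 3 = 9843 —(−1)→ 9842
9842 —HB5→ 3·5^5 + 3·5^3 + 3·5^2 + 3·5 + 2 —bump→ 3·6^6 + 3·6^3 + 3·6^2 + 3·6 + 2 = 140744 —(−1)→ 140743
140743 —HB6→ 3·6^6 + 3·6^3 + 3·6^2 + 3·6 + 1 —bump→ 3·7^7 + 3·7^3 + 3·7^2 + 3·7 + 1 = 2471827 —(−1)→ 2471826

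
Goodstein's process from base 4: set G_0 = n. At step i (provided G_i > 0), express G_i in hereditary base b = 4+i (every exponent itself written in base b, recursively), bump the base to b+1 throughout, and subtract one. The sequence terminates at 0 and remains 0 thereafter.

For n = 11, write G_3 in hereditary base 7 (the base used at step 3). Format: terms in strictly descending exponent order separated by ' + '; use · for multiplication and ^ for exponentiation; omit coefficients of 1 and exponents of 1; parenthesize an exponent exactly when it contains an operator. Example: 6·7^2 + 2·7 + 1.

2·7

i=0: 11 = 2·4 + 3 (b=4); 4→5: 2·5 + 3 = 13; 13−1 = 12
i=1: 12 = 2·5 + 2 (b=5); 5→6: 2·6 + 2 = 14; 14−1 = 13
i=2: 13 = 2·6 + 1 (b=6); 6→7: 2·7 + 1 = 15; 15−1 = 14
i=3: 14 = 2·7 (b=7); 7→8: 2·8 = 16; 16−1 = 15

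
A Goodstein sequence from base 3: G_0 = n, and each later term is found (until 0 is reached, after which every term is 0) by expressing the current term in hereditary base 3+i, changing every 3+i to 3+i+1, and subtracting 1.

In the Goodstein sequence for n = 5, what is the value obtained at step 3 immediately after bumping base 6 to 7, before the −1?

5 —HB3→ 3 + 2 —bump→ 4 + 2 = 6 —(−1)→ 5
5 —HB4→ 4 + 1 —bump→ 5 + 1 = 6 —(−1)→ 5
5 —HB5→ 5 —bump→ 6 = 6 —(−1)→ 5
5 —HB6→ 5 —bump→ 5 = 5 —(−1)→ 4

5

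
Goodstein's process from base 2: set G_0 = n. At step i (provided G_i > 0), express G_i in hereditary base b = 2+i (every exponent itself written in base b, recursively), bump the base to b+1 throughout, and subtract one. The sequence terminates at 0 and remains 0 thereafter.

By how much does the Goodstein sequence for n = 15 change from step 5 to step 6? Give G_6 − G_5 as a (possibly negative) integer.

144406599

G_0=15  [base 2] 2^(2 + 1) + 2^2 + 2 + 1  →[2↦3]→  3^(3 + 1) + 3^3 + 3 + 1 = 112  −1 ⇒ G_1=111
G_1=111  [base 3] 3^(3 + 1) + 3^3 + 3  →[3↦4]→  4^(4 + 1) + 4^4 + 4 = 1284  −1 ⇒ G_2=1283
G_2=1283  [base 4] 4^(4 + 1) + 4^4 + 3  →[4↦5]→  5^(5 + 1) + 5^5 + 3 = 18753  −1 ⇒ G_3=18752
G_3=18752  [base 5] 5^(5 + 1) + 5^5 + 2  →[5↦6]→  6^(6 + 1) + 6^6 + 2 = 326594  −1 ⇒ G_4=326593
G_4=326593  [base 6] 6^(6 + 1) + 6^6 + 1  →[6↦7]→  7^(7 + 1) + 7^7 + 1 = 6588345  −1 ⇒ G_5=6588344
G_5=6588344  [base 7] 7^(7 + 1) + 7^7  →[7↦8]→  8^(8 + 1) + 8^8 = 150994944  −1 ⇒ G_6=150994943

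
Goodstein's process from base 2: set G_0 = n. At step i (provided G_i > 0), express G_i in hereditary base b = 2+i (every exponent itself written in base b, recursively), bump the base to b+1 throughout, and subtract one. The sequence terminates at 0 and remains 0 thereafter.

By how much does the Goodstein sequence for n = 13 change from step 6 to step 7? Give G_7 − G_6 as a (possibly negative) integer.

[0] 13 ≡ 2^(2 + 1) + 2^2 + 1 (base 2). Lift 3: 109. −1: 108.
[1] 108 ≡ 3^(3 + 1) + 3^3 (base 3). Lift 4: 1280. −1: 1279.
[2] 1279 ≡ 4^(4 + 1) + 3·4^3 + 3·4^2 + 3·4 + 3 (base 4). Lift 5: 16093. −1: 16092.
[3] 16092 ≡ 5^(5 + 1) + 3·5^3 + 3·5^2 + 3·5 + 2 (base 5). Lift 6: 280712. −1: 280711.
[4] 280711 ≡ 6^(6 + 1) + 3·6^3 + 3·6^2 + 3·6 + 1 (base 6). Lift 7: 5765999. −1: 5765998.
[5] 5765998 ≡ 7^(7 + 1) + 3·7^3 + 3·7^2 + 3·7 (base 7). Lift 8: 134219480. −1: 134219479.
[6] 134219479 ≡ 8^(8 + 1) + 3·8^3 + 3·8^2 + 2·8 + 7 (base 8). Lift 9: 3486786856. −1: 3486786855.

3352567376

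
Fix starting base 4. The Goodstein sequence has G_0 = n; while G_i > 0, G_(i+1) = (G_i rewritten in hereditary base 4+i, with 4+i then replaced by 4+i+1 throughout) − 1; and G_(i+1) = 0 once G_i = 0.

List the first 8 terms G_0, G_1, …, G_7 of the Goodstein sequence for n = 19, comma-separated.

step 0: 19 = 4^2 + 3; sub 5 for 4: 5^2 + 3; = 28; G_1 = 28−1 = 27
step 1: 27 = 5^2 + 2; sub 6 for 5: 6^2 + 2; = 38; G_2 = 38−1 = 37
step 2: 37 = 6^2 + 1; sub 7 for 6: 7^2 + 1; = 50; G_3 = 50−1 = 49
step 3: 49 = 7^2; sub 8 for 7: 8^2; = 64; G_4 = 64−1 = 63
step 4: 63 = 7·8 + 7; sub 9 for 8: 7·9 + 7; = 70; G_5 = 70−1 = 69
step 5: 69 = 7·9 + 6; sub 10 for 9: 7·10 + 6; = 76; G_6 = 76−1 = 75
step 6: 75 = 7·10 + 5; sub 11 for 10: 7·11 + 5; = 82; G_7 = 82−1 = 81

19, 27, 37, 49, 63, 69, 75, 81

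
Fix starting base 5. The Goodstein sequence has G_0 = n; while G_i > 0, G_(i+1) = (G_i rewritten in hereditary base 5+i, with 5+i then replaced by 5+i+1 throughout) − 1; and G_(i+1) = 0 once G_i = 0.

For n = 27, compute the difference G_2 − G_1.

G_0 = 27. HB_5(27) = 5^2 + 2. Bump = 38. G_1 = 37.
G_1 = 37. HB_6(37) = 6^2 + 1. Bump = 50. G_2 = 49.

12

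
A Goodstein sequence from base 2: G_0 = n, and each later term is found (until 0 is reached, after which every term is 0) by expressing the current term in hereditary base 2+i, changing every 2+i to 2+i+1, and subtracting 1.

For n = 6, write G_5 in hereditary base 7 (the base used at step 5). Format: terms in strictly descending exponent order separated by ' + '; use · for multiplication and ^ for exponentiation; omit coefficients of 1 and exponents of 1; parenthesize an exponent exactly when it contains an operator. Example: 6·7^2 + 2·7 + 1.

5·7^5 + 5·7^4 + 5·7^3 + 5·7^2 + 5·7 + 4

G_0 = 6. HB_2(6) = 2^2 + 2. Bump = 30. G_1 = 29.
G_1 = 29. HB_3(29) = 3^3 + 2. Bump = 258. G_2 = 257.
G_2 = 257. HB_4(257) = 4^4 + 1. Bump = 3126. G_3 = 3125.
G_3 = 3125. HB_5(3125) = 5^5. Bump = 46656. G_4 = 46655.
G_4 = 46655. HB_6(46655) = 5·6^5 + 5·6^4 + 5·6^3 + 5·6^2 + 5·6 + 5. Bump = 98040. G_5 = 98039.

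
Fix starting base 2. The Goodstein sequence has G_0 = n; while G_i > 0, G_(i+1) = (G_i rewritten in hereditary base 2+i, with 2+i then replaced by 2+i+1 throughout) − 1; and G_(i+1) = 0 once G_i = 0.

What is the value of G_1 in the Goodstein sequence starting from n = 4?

G_0 = 4. HB_2(4) = 2^2. Bump = 27. G_1 = 26.
G_1 = 26. HB_3(26) = 2·3^2 + 2·3 + 2. Bump = 42. G_2 = 41.

26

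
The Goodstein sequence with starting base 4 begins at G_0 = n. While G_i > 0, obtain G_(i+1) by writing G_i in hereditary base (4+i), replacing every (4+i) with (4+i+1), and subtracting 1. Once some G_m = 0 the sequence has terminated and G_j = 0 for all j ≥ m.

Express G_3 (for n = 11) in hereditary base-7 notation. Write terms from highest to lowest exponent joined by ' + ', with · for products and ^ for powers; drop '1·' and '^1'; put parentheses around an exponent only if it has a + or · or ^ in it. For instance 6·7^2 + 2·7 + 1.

2·7

(0) 11|_4 = 2·4 + 3 ↦ 2·5 + 3|_5 = 13 ⇒ 12
(1) 12|_5 = 2·5 + 2 ↦ 2·6 + 2|_6 = 14 ⇒ 13
(2) 13|_6 = 2·6 + 1 ↦ 2·7 + 1|_7 = 15 ⇒ 14
(3) 14|_7 = 2·7 ↦ 2·8|_8 = 16 ⇒ 15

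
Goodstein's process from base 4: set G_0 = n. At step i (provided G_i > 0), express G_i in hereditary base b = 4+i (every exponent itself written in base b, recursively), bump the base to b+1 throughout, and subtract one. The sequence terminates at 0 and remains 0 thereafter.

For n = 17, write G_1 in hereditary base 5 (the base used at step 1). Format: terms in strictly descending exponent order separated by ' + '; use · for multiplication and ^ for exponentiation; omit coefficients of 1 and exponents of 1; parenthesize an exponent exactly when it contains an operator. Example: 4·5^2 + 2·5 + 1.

17 —HB4→ 4^2 + 1 —bump→ 5^2 + 1 = 26 —(−1)→ 25
25 —HB5→ 5^2 —bump→ 6^2 = 36 —(−1)→ 35

5^2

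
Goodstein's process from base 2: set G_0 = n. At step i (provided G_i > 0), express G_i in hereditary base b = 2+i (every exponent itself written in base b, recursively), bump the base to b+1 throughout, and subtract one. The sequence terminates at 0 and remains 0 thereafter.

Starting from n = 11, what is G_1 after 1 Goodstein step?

84

i=0: 11 = 2^(2 + 1) + 2 + 1 (b=2); 2→3: 3^(3 + 1) + 3 + 1 = 85; 85−1 = 84
i=1: 84 = 3^(3 + 1) + 3 (b=3); 3→4: 4^(4 + 1) + 4 = 1028; 1028−1 = 1027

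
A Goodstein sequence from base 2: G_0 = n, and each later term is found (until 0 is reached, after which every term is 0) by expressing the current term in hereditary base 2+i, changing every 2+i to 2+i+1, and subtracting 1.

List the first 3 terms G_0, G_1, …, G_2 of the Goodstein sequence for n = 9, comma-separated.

9, 81, 1023

i=0: 9 = 2^(2 + 1) + 1 (b=2); 2→3: 3^(3 + 1) + 1 = 82; 82−1 = 81
i=1: 81 = 3^(3 + 1) (b=3); 3→4: 4^(4 + 1) = 1024; 1024−1 = 1023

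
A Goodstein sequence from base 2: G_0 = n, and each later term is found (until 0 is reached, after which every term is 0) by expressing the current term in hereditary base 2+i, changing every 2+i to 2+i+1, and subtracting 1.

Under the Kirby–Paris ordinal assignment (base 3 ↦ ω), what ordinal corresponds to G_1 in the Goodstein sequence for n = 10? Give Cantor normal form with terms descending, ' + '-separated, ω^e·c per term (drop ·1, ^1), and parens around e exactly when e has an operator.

(0) 10|_2 = 2^(2 + 1) + 2 ↦ 3^(3 + 1) + 3|_3 = 84 ⇒ 83
(1) 83|_3 = 3^(3 + 1) + 2 ↦ 4^(4 + 1) + 2|_4 = 1026 ⇒ 1025

ω^(ω + 1) + 2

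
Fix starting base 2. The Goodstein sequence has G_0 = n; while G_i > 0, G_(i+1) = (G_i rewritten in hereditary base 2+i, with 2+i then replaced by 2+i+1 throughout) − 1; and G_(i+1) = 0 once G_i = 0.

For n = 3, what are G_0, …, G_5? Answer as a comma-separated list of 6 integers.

3, 3, 3, 2, 1, 0

(0) 3|_2 = 2 + 1 ↦ 3 + 1|_3 = 4 ⇒ 3
(1) 3|_3 = 3 ↦ 4|_4 = 4 ⇒ 3
(2) 3|_4 = 3 ↦ 3|_5 = 3 ⇒ 2
(3) 2|_5 = 2 ↦ 2|_6 = 2 ⇒ 1
(4) 1|_6 = 1 ↦ 1|_7 = 1 ⇒ 0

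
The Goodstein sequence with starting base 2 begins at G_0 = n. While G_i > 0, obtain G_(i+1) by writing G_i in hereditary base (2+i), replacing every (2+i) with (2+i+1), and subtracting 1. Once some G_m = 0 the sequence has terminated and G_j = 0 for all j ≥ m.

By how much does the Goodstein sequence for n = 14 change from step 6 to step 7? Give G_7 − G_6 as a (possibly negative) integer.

3352711577

G_0=14  [base 2] 2^(2 + 1) + 2^2 + 2  →[2↦3]→  3^(3 + 1) + 3^3 + 3 = 111  −1 ⇒ G_1=110
G_1=110  [base 3] 3^(3 + 1) + 3^3 + 2  →[3↦4]→  4^(4 + 1) + 4^4 + 2 = 1282  −1 ⇒ G_2=1281
G_2=1281  [base 4] 4^(4 + 1) + 4^4 + 1  →[4↦5]→  5^(5 + 1) + 5^5 + 1 = 18751  −1 ⇒ G_3=18750
G_3=18750  [base 5] 5^(5 + 1) + 5^5  →[5↦6]→  6^(6 + 1) + 6^6 = 326592  −1 ⇒ G_4=326591
G_4=326591  [base 6] 6^(6 + 1) + 5·6^5 + 5·6^4 + 5·6^3 + 5·6^2 + 5·6 + 5  →[6↦7]→  7^(7 + 1) + 5·7^5 + 5·7^4 + 5·7^3 + 5·7^2 + 5·7 + 5 = 5862841  −1 ⇒ G_5=5862840
G_5=5862840  [base 7] 7^(7 + 1) + 5·7^5 + 5·7^4 + 5·7^3 + 5·7^2 + 5·7 + 4  →[7↦8]→  8^(8 + 1) + 5·8^5 + 5·8^4 + 5·8^3 + 5·8^2 + 5·8 + 4 = 134404972  −1 ⇒ G_6=134404971
G_6=134404971  [base 8] 8^(8 + 1) + 5·8^5 + 5·8^4 + 5·8^3 + 5·8^2 + 5·8 + 3  →[8↦9]→  9^(9 + 1) + 5·9^5 + 5·9^4 + 5·9^3 + 5·9^2 + 5·9 + 3 = 3487116549  −1 ⇒ G_7=3487116548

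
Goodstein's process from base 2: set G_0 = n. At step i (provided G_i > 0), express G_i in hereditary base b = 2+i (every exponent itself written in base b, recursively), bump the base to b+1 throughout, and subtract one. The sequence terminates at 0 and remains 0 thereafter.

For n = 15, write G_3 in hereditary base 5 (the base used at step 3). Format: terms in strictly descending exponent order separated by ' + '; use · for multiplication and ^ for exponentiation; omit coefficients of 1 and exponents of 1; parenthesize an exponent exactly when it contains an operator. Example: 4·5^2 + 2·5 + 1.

5^(5 + 1) + 5^5 + 2

G_0 = 15. HB_2(15) = 2^(2 + 1) + 2^2 + 2 + 1. Bump = 112. G_1 = 111.
G_1 = 111. HB_3(111) = 3^(3 + 1) + 3^3 + 3. Bump = 1284. G_2 = 1283.
G_2 = 1283. HB_4(1283) = 4^(4 + 1) + 4^4 + 3. Bump = 18753. G_3 = 18752.
G_3 = 18752. HB_5(18752) = 5^(5 + 1) + 5^5 + 2. Bump = 326594. G_4 = 326593.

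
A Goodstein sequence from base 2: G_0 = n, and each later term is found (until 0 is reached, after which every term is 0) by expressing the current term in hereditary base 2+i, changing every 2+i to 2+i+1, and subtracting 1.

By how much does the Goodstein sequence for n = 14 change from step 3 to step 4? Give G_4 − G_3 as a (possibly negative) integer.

307841

G_0=14  [base 2] 2^(2 + 1) + 2^2 + 2  →[2↦3]→  3^(3 + 1) + 3^3 + 3 = 111  −1 ⇒ G_1=110
G_1=110  [base 3] 3^(3 + 1) + 3^3 + 2  →[3↦4]→  4^(4 + 1) + 4^4 + 2 = 1282  −1 ⇒ G_2=1281
G_2=1281  [base 4] 4^(4 + 1) + 4^4 + 1  →[4↦5]→  5^(5 + 1) + 5^5 + 1 = 18751  −1 ⇒ G_3=18750
G_3=18750  [base 5] 5^(5 + 1) + 5^5  →[5↦6]→  6^(6 + 1) + 6^6 = 326592  −1 ⇒ G_4=326591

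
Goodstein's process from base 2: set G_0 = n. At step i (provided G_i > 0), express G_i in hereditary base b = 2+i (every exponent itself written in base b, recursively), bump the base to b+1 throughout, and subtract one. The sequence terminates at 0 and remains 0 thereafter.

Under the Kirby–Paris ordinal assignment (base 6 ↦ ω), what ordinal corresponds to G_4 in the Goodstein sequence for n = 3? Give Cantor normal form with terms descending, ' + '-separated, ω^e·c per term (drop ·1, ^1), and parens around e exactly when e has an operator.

(0) 3|_2 = 2 + 1 ↦ 3 + 1|_3 = 4 ⇒ 3
(1) 3|_3 = 3 ↦ 4|_4 = 4 ⇒ 3
(2) 3|_4 = 3 ↦ 3|_5 = 3 ⇒ 2
(3) 2|_5 = 2 ↦ 2|_6 = 2 ⇒ 1

1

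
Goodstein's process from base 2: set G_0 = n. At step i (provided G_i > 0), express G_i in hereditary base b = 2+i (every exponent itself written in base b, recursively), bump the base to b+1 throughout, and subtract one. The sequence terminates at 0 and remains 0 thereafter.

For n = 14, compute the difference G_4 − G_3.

step 0: 14 = 2^(2 + 1) + 2^2 + 2; sub 3 for 2: 3^(3 + 1) + 3^3 + 3; = 111; G_1 = 111−1 = 110
step 1: 110 = 3^(3 + 1) + 3^3 + 2; sub 4 for 3: 4^(4 + 1) + 4^4 + 2; = 1282; G_2 = 1282−1 = 1281
step 2: 1281 = 4^(4 + 1) + 4^4 + 1; sub 5 for 4: 5^(5 + 1) + 5^5 + 1; = 18751; G_3 = 18751−1 = 18750
step 3: 18750 = 5^(5 + 1) + 5^5; sub 6 for 5: 6^(6 + 1) + 6^6; = 326592; G_4 = 326592−1 = 326591

307841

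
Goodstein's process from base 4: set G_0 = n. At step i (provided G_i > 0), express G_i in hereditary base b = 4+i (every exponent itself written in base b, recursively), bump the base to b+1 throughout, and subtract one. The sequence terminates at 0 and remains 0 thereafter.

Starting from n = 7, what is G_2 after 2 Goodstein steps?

G_0 = 7. HB_4(7) = 4 + 3. Bump = 8. G_1 = 7.
G_1 = 7. HB_5(7) = 5 + 2. Bump = 8. G_2 = 7.

7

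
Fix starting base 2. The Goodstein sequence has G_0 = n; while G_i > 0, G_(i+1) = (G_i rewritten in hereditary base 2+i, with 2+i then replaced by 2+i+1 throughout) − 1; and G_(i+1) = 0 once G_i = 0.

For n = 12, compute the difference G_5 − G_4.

5484891

12 —HB2→ 2^(2 + 1) + 2^2 —bump→ 3^(3 + 1) + 3^3 = 108 —(−1)→ 107
107 —HB3→ 3^(3 + 1) + 2·3^2 + 2·3 + 2 —bump→ 4^(4 + 1) + 2·4^2 + 2·4 + 2 = 1066 —(−1)→ 1065
1065 —HB4→ 4^(4 + 1) + 2·4^2 + 2·4 + 1 —bump→ 5^(5 + 1) + 2·5^2 + 2·5 + 1 = 15686 —(−1)→ 15685
15685 —HB5→ 5^(5 + 1) + 2·5^2 + 2·5 —bump→ 6^(6 + 1) + 2·6^2 + 2·6 = 280020 —(−1)→ 280019
280019 —HB6→ 6^(6 + 1) + 2·6^2 + 6 + 5 —bump→ 7^(7 + 1) + 2·7^2 + 7 + 5 = 5764911 —(−1)→ 5764910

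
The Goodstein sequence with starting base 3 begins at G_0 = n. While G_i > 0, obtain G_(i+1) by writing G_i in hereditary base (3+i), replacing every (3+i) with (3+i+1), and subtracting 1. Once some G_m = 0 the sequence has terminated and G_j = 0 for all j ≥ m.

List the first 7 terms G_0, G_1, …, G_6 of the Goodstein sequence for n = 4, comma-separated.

G_0=4  [base 3] 3 + 1  →[3↦4]→  4 + 1 = 5  −1 ⇒ G_1=4
G_1=4  [base 4] 4  →[4↦5]→  5 = 5  −1 ⇒ G_2=4
G_2=4  [base 5] 4  →[5↦6]→  4 = 4  −1 ⇒ G_3=3
G_3=3  [base 6] 3  →[6↦7]→  3 = 3  −1 ⇒ G_4=2
G_4=2  [base 7] 2  →[7↦8]→  2 = 2  −1 ⇒ G_5=1
G_5=1  [base 8] 1  →[8↦9]→  1 = 1  −1 ⇒ G_6=0

4, 4, 4, 3, 2, 1, 0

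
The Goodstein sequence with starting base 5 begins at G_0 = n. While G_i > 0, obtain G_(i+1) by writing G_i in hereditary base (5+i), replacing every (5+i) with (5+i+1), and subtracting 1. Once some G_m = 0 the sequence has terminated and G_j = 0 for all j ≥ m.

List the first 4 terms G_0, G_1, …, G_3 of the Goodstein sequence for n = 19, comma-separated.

(0) 19|_5 = 3·5 + 4 ↦ 3·6 + 4|_6 = 22 ⇒ 21
(1) 21|_6 = 3·6 + 3 ↦ 3·7 + 3|_7 = 24 ⇒ 23
(2) 23|_7 = 3·7 + 2 ↦ 3·8 + 2|_8 = 26 ⇒ 25

19, 21, 23, 25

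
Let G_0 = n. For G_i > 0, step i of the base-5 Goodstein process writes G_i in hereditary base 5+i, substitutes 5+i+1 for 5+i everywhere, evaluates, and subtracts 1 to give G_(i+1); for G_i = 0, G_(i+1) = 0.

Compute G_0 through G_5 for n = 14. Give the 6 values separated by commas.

G_0 = 14. HB_5(14) = 2·5 + 4. Bump = 16. G_1 = 15.
G_1 = 15. HB_6(15) = 2·6 + 3. Bump = 17. G_2 = 16.
G_2 = 16. HB_7(16) = 2·7 + 2. Bump = 18. G_3 = 17.
G_3 = 17. HB_8(17) = 2·8 + 1. Bump = 19. G_4 = 18.
G_4 = 18. HB_9(18) = 2·9. Bump = 20. G_5 = 19.

14, 15, 16, 17, 18, 19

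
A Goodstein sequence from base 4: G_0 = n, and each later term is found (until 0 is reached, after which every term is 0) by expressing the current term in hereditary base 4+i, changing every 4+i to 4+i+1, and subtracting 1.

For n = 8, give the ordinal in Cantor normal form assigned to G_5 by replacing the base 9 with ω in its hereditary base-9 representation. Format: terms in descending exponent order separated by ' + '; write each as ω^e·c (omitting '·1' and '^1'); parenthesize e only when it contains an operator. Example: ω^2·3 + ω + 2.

[0] 8 ≡ 2·4 (base 4). Lift 5: 10. −1: 9.
[1] 9 ≡ 5 + 4 (base 5). Lift 6: 10. −1: 9.
[2] 9 ≡ 6 + 3 (base 6). Lift 7: 10. −1: 9.
[3] 9 ≡ 7 + 2 (base 7). Lift 8: 10. −1: 9.
[4] 9 ≡ 8 + 1 (base 8). Lift 9: 10. −1: 9.
[5] 9 ≡ 9 (base 9). Lift 10: 10. −1: 9.

ω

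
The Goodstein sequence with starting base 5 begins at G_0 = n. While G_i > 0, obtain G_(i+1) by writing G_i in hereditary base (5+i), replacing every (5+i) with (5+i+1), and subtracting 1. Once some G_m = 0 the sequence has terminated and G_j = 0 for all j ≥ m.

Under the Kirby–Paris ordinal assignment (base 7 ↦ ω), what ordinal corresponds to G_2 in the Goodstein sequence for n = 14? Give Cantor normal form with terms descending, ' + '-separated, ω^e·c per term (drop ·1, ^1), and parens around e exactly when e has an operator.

base 5: 14 = 2·5 + 4; at 6: 2·6 + 4 = 16; next = 15
base 6: 15 = 2·6 + 3; at 7: 2·7 + 3 = 17; next = 16
base 7: 16 = 2·7 + 2; at 8: 2·8 + 2 = 18; next = 17

ω·2 + 2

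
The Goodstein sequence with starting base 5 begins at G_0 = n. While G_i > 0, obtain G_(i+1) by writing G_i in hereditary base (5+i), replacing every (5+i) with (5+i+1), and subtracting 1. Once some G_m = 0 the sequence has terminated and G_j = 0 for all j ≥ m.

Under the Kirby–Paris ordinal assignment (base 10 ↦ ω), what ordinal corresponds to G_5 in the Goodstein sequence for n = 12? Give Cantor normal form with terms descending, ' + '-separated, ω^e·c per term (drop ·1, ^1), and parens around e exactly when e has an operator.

G_0=12  [base 5] 2·5 + 2  →[5↦6]→  2·6 + 2 = 14  −1 ⇒ G_1=13
G_1=13  [base 6] 2·6 + 1  →[6↦7]→  2·7 + 1 = 15  −1 ⇒ G_2=14
G_2=14  [base 7] 2·7  →[7↦8]→  2·8 = 16  −1 ⇒ G_3=15
G_3=15  [base 8] 8 + 7  →[8↦9]→  9 + 7 = 16  −1 ⇒ G_4=15
G_4=15  [base 9] 9 + 6  →[9↦10]→  10 + 6 = 16  −1 ⇒ G_5=15

ω + 5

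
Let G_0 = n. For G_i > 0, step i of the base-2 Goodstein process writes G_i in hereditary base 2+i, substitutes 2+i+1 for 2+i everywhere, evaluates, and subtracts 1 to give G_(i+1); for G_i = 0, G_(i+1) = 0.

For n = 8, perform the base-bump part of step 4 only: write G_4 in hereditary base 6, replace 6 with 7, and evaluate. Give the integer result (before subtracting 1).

1647196

i=0: 8 = 2^(2 + 1) (b=2); 2→3: 3^(3 + 1) = 81; 81−1 = 80
i=1: 80 = 2·3^3 + 2·3^2 + 2·3 + 2 (b=3); 3→4: 2·4^4 + 2·4^2 + 2·4 + 2 = 554; 554−1 = 553
i=2: 553 = 2·4^4 + 2·4^2 + 2·4 + 1 (b=4); 4→5: 2·5^5 + 2·5^2 + 2·5 + 1 = 6311; 6311−1 = 6310
i=3: 6310 = 2·5^5 + 2·5^2 + 2·5 (b=5); 5→6: 2·6^6 + 2·6^2 + 2·6 = 93396; 93396−1 = 93395
i=4: 93395 = 2·6^6 + 2·6^2 + 6 + 5 (b=6); 6→7: 2·7^7 + 2·7^2 + 7 + 5 = 1647196; 1647196−1 = 1647195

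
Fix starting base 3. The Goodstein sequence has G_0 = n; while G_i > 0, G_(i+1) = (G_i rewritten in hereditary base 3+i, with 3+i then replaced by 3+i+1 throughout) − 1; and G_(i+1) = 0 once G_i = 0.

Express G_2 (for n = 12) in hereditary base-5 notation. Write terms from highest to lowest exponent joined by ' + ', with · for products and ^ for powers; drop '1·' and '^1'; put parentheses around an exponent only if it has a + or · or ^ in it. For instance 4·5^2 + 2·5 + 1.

5^2 + 2

i=0: 12 = 3^2 + 3 (b=3); 3→4: 4^2 + 4 = 20; 20−1 = 19
i=1: 19 = 4^2 + 3 (b=4); 4→5: 5^2 + 3 = 28; 28−1 = 27
i=2: 27 = 5^2 + 2 (b=5); 5→6: 6^2 + 2 = 38; 38−1 = 37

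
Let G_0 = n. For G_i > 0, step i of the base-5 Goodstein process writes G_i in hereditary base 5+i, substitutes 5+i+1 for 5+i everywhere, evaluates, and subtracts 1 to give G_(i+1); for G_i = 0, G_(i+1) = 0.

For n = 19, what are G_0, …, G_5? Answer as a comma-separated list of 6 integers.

19 —HB5→ 3·5 + 4 —bump→ 3·6 + 4 = 22 —(−1)→ 21
21 —HB6→ 3·6 + 3 —bump→ 3·7 + 3 = 24 —(−1)→ 23
23 —HB7→ 3·7 + 2 —bump→ 3·8 + 2 = 26 —(−1)→ 25
25 —HB8→ 3·8 + 1 —bump→ 3·9 + 1 = 28 —(−1)→ 27
27 —HB9→ 3·9 —bump→ 3·10 = 30 —(−1)→ 29

19, 21, 23, 25, 27, 29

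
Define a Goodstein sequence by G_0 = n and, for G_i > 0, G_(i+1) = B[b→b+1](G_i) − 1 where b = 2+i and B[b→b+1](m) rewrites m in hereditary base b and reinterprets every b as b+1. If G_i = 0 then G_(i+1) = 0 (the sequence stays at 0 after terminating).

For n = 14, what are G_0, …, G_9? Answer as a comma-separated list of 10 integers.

G_0 = 14. HB_2(14) = 2^(2 + 1) + 2^2 + 2. Bump = 111. G_1 = 110.
G_1 = 110. HB_3(110) = 3^(3 + 1) + 3^3 + 2. Bump = 1282. G_2 = 1281.
G_2 = 1281. HB_4(1281) = 4^(4 + 1) + 4^4 + 1. Bump = 18751. G_3 = 18750.
G_3 = 18750. HB_5(18750) = 5^(5 + 1) + 5^5. Bump = 326592. G_4 = 326591.
G_4 = 326591. HB_6(326591) = 6^(6 + 1) + 5·6^5 + 5·6^4 + 5·6^3 + 5·6^2 + 5·6 + 5. Bump = 5862841. G_5 = 5862840.
G_5 = 5862840. HB_7(5862840) = 7^(7 + 1) + 5·7^5 + 5·7^4 + 5·7^3 + 5·7^2 + 5·7 + 4. Bump = 134404972. G_6 = 134404971.
G_6 = 134404971. HB_8(134404971) = 8^(8 + 1) + 5·8^5 + 5·8^4 + 5·8^3 + 5·8^2 + 5·8 + 3. Bump = 3487116549. G_7 = 3487116548.
G_7 = 3487116548. HB_9(3487116548) = 9^(9 + 1) + 5·9^5 + 5·9^4 + 5·9^3 + 5·9^2 + 5·9 + 2. Bump = 100000555552. G_8 = 100000555551.
G_8 = 100000555551. HB_10(100000555551) = 10^(10 + 1) + 5·10^5 + 5·10^4 + 5·10^3 + 5·10^2 + 5·10 + 1. Bump = 3138429262497. G_9 = 3138429262496.

14, 110, 1281, 18750, 326591, 5862840, 134404971, 3487116548, 100000555551, 3138429262496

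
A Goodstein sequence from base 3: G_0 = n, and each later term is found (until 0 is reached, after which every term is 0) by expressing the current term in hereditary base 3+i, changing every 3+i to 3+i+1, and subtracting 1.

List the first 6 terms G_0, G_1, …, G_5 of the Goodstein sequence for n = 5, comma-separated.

G_0 = 5. HB_3(5) = 3 + 2. Bump = 6. G_1 = 5.
G_1 = 5. HB_4(5) = 4 + 1. Bump = 6. G_2 = 5.
G_2 = 5. HB_5(5) = 5. Bump = 6. G_3 = 5.
G_3 = 5. HB_6(5) = 5. Bump = 5. G_4 = 4.
G_4 = 4. HB_7(4) = 4. Bump = 4. G_5 = 3.

5, 5, 5, 5, 4, 3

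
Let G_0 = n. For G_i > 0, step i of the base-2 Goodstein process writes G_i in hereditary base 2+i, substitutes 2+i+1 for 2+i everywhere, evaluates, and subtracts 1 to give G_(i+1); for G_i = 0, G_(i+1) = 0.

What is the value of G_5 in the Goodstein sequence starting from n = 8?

1647195

8 —HB2→ 2^(2 + 1) —bump→ 3^(3 + 1) = 81 —(−1)→ 80
80 —HB3→ 2·3^3 + 2·3^2 + 2·3 + 2 —bump→ 2·4^4 + 2·4^2 + 2·4 + 2 = 554 —(−1)→ 553
553 —HB4→ 2·4^4 + 2·4^2 + 2·4 + 1 —bump→ 2·5^5 + 2·5^2 + 2·5 + 1 = 6311 —(−1)→ 6310
6310 —HB5→ 2·5^5 + 2·5^2 + 2·5 —bump→ 2·6^6 + 2·6^2 + 2·6 = 93396 —(−1)→ 93395
93395 —HB6→ 2·6^6 + 2·6^2 + 6 + 5 —bump→ 2·7^7 + 2·7^2 + 7 + 5 = 1647196 —(−1)→ 1647195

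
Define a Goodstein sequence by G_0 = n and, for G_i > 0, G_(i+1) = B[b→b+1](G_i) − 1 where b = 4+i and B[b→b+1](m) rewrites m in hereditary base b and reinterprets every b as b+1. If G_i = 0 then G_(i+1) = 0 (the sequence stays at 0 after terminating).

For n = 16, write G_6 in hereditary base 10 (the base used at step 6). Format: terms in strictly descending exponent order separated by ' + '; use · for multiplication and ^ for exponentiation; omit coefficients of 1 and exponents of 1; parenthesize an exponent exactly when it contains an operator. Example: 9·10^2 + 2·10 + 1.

step 0: 16 = 4^2; sub 5 for 4: 5^2; = 25; G_1 = 25−1 = 24
step 1: 24 = 4·5 + 4; sub 6 for 5: 4·6 + 4; = 28; G_2 = 28−1 = 27
step 2: 27 = 4·6 + 3; sub 7 for 6: 4·7 + 3; = 31; G_3 = 31−1 = 30
step 3: 30 = 4·7 + 2; sub 8 for 7: 4·8 + 2; = 34; G_4 = 34−1 = 33
step 4: 33 = 4·8 + 1; sub 9 for 8: 4·9 + 1; = 37; G_5 = 37−1 = 36
step 5: 36 = 4·9; sub 10 for 9: 4·10; = 40; G_6 = 40−1 = 39
step 6: 39 = 3·10 + 9; sub 11 for 10: 3·11 + 9; = 42; G_7 = 42−1 = 41

3·10 + 9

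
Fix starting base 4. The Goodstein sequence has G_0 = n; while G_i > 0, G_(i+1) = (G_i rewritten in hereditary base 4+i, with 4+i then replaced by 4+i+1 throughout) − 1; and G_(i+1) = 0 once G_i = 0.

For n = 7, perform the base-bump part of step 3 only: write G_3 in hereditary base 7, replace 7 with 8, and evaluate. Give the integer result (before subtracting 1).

(0) 7|_4 = 4 + 3 ↦ 5 + 3|_5 = 8 ⇒ 7
(1) 7|_5 = 5 + 2 ↦ 6 + 2|_6 = 8 ⇒ 7
(2) 7|_6 = 6 + 1 ↦ 7 + 1|_7 = 8 ⇒ 7
(3) 7|_7 = 7 ↦ 8|_8 = 8 ⇒ 7

8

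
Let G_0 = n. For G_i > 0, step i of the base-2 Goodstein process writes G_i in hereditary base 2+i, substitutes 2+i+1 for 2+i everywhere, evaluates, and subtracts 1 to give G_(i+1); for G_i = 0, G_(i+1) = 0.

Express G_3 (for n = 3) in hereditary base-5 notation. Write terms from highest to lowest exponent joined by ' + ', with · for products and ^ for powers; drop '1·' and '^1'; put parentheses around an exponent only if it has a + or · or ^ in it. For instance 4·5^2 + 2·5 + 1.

2

i=0: 3 = 2 + 1 (b=2); 2→3: 3 + 1 = 4; 4−1 = 3
i=1: 3 = 3 (b=3); 3→4: 4 = 4; 4−1 = 3
i=2: 3 = 3 (b=4); 4→5: 3 = 3; 3−1 = 2
i=3: 2 = 2 (b=5); 5→6: 2 = 2; 2−1 = 1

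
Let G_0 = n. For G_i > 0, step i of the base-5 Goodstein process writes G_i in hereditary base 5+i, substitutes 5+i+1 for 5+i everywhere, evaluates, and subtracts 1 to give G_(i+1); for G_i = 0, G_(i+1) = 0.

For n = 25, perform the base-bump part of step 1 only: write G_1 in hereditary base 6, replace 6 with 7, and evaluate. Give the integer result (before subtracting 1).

40

base 5: 25 = 5^2; at 6: 6^2 = 36; next = 35
base 6: 35 = 5·6 + 5; at 7: 5·7 + 5 = 40; next = 39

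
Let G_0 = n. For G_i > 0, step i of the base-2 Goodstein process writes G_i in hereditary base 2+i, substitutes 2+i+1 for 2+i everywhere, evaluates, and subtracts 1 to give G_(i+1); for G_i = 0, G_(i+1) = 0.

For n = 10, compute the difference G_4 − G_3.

264310

i=0: 10 = 2^(2 + 1) + 2 (b=2); 2→3: 3^(3 + 1) + 3 = 84; 84−1 = 83
i=1: 83 = 3^(3 + 1) + 2 (b=3); 3→4: 4^(4 + 1) + 2 = 1026; 1026−1 = 1025
i=2: 1025 = 4^(4 + 1) + 1 (b=4); 4→5: 5^(5 + 1) + 1 = 15626; 15626−1 = 15625
i=3: 15625 = 5^(5 + 1) (b=5); 5→6: 6^(6 + 1) = 279936; 279936−1 = 279935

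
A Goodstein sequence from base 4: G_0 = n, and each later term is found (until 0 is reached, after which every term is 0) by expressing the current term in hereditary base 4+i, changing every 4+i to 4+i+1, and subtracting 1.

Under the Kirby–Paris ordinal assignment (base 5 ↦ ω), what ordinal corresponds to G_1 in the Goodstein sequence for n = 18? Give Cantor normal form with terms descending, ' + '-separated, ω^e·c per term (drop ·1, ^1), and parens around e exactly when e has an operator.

ω^2 + 1

base 4: 18 = 4^2 + 2; at 5: 5^2 + 2 = 27; next = 26
base 5: 26 = 5^2 + 1; at 6: 6^2 + 1 = 37; next = 36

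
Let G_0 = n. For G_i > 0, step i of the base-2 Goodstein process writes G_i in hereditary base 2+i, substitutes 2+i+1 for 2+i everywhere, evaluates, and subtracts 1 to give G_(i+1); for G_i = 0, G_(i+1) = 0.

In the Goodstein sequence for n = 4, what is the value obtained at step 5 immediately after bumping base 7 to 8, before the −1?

140

step 0: 4 = 2^2; sub 3 for 2: 3^3; = 27; G_1 = 27−1 = 26
step 1: 26 = 2·3^2 + 2·3 + 2; sub 4 for 3: 2·4^2 + 2·4 + 2; = 42; G_2 = 42−1 = 41
step 2: 41 = 2·4^2 + 2·4 + 1; sub 5 for 4: 2·5^2 + 2·5 + 1; = 61; G_3 = 61−1 = 60
step 3: 60 = 2·5^2 + 2·5; sub 6 for 5: 2·6^2 + 2·6; = 84; G_4 = 84−1 = 83
step 4: 83 = 2·6^2 + 6 + 5; sub 7 for 6: 2·7^2 + 7 + 5; = 110; G_5 = 110−1 = 109
step 5: 109 = 2·7^2 + 7 + 4; sub 8 for 7: 2·8^2 + 8 + 4; = 140; G_6 = 140−1 = 139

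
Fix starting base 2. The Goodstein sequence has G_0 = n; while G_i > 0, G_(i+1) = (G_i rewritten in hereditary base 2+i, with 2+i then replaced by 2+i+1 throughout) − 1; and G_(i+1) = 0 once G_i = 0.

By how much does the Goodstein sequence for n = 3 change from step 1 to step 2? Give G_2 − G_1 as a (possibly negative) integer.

3 —HB2→ 2 + 1 —bump→ 3 + 1 = 4 —(−1)→ 3
3 —HB3→ 3 —bump→ 4 = 4 —(−1)→ 3

0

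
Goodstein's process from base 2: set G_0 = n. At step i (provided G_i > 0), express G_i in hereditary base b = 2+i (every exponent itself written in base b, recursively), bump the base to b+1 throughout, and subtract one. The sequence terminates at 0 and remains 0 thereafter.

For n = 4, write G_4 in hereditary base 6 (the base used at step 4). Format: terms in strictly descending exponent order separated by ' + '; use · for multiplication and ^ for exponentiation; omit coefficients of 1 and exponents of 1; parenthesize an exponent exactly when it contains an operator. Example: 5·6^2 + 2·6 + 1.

2·6^2 + 6 + 5

i=0: 4 = 2^2 (b=2); 2→3: 3^3 = 27; 27−1 = 26
i=1: 26 = 2·3^2 + 2·3 + 2 (b=3); 3→4: 2·4^2 + 2·4 + 2 = 42; 42−1 = 41
i=2: 41 = 2·4^2 + 2·4 + 1 (b=4); 4→5: 2·5^2 + 2·5 + 1 = 61; 61−1 = 60
i=3: 60 = 2·5^2 + 2·5 (b=5); 5→6: 2·6^2 + 2·6 = 84; 84−1 = 83
i=4: 83 = 2·6^2 + 6 + 5 (b=6); 6→7: 2·7^2 + 7 + 5 = 110; 110−1 = 109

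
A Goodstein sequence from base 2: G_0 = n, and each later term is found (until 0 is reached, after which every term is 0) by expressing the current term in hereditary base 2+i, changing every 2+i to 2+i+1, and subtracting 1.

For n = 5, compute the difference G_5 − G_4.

422

(0) 5|_2 = 2^2 + 1 ↦ 3^3 + 1|_3 = 28 ⇒ 27
(1) 27|_3 = 3^3 ↦ 4^4|_4 = 256 ⇒ 255
(2) 255|_4 = 3·4^3 + 3·4^2 + 3·4 + 3 ↦ 3·5^3 + 3·5^2 + 3·5 + 3|_5 = 468 ⇒ 467
(3) 467|_5 = 3·5^3 + 3·5^2 + 3·5 + 2 ↦ 3·6^3 + 3·6^2 + 3·6 + 2|_6 = 776 ⇒ 775
(4) 775|_6 = 3·6^3 + 3·6^2 + 3·6 + 1 ↦ 3·7^3 + 3·7^2 + 3·7 + 1|_7 = 1198 ⇒ 1197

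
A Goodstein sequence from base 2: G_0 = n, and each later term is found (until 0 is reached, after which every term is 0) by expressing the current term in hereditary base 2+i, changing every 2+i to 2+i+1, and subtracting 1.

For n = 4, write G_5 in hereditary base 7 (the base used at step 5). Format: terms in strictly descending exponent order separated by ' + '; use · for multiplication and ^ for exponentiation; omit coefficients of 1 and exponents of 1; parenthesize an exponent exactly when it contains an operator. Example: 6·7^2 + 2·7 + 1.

i=0: 4 = 2^2 (b=2); 2→3: 3^3 = 27; 27−1 = 26
i=1: 26 = 2·3^2 + 2·3 + 2 (b=3); 3→4: 2·4^2 + 2·4 + 2 = 42; 42−1 = 41
i=2: 41 = 2·4^2 + 2·4 + 1 (b=4); 4→5: 2·5^2 + 2·5 + 1 = 61; 61−1 = 60
i=3: 60 = 2·5^2 + 2·5 (b=5); 5→6: 2·6^2 + 2·6 = 84; 84−1 = 83
i=4: 83 = 2·6^2 + 6 + 5 (b=6); 6→7: 2·7^2 + 7 + 5 = 110; 110−1 = 109

2·7^2 + 7 + 4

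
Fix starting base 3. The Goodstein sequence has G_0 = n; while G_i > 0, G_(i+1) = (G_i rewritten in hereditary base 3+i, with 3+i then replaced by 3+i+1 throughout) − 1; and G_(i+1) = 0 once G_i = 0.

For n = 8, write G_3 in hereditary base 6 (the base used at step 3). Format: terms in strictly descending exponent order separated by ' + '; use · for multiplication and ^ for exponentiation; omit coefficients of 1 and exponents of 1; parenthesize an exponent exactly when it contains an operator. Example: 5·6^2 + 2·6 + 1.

step 0: 8 = 2·3 + 2; sub 4 for 3: 2·4 + 2; = 10; G_1 = 10−1 = 9
step 1: 9 = 2·4 + 1; sub 5 for 4: 2·5 + 1; = 11; G_2 = 11−1 = 10
step 2: 10 = 2·5; sub 6 for 5: 2·6; = 12; G_3 = 12−1 = 11
step 3: 11 = 6 + 5; sub 7 for 6: 7 + 5; = 12; G_4 = 12−1 = 11

6 + 5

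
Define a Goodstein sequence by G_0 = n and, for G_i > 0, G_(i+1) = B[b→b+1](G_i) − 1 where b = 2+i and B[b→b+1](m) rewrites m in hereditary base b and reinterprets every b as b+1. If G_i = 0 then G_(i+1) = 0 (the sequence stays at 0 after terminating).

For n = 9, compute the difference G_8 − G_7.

9 —HB2→ 2^(2 + 1) + 1 —bump→ 3^(3 + 1) + 1 = 82 —(−1)→ 81
81 —HB3→ 3^(3 + 1) —bump→ 4^(4 + 1) = 1024 —(−1)→ 1023
1023 —HB4→ 3·4^4 + 3·4^3 + 3·4^2 + 3·4 + 3 —bump→ 3·5^5 + 3·5^3 + 3·5^2 + 3·5 + 3 = 9843 —(−1)→ 9842
9842 —HB5→ 3·5^5 + 3·5^3 + 3·5^2 + 3·5 + 2 —bump→ 3·6^6 + 3·6^3 + 3·6^2 + 3·6 + 2 = 140744 —(−1)→ 140743
140743 —HB6→ 3·6^6 + 3·6^3 + 3·6^2 + 3·6 + 1 —bump→ 3·7^7 + 3·7^3 + 3·7^2 + 3·7 + 1 = 2471827 —(−1)→ 2471826
2471826 —HB7→ 3·7^7 + 3·7^3 + 3·7^2 + 3·7 —bump→ 3·8^8 + 3·8^3 + 3·8^2 + 3·8 = 50333400 —(−1)→ 50333399
50333399 —HB8→ 3·8^8 + 3·8^3 + 3·8^2 + 2·8 + 7 —bump→ 3·9^9 + 3·9^3 + 3·9^2 + 2·9 + 7 = 1162263922 —(−1)→ 1162263921
1162263921 —HB9→ 3·9^9 + 3·9^3 + 3·9^2 + 2·9 + 6 —bump→ 3·10^10 + 3·10^3 + 3·10^2 + 2·10 + 6 = 30000003326 —(−1)→ 30000003325

28837739404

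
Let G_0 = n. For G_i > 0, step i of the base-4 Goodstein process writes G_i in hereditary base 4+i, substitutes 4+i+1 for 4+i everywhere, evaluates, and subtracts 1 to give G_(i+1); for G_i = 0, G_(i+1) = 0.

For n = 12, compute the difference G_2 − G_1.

1

G_0=12  [base 4] 3·4  →[4↦5]→  3·5 = 15  −1 ⇒ G_1=14
G_1=14  [base 5] 2·5 + 4  →[5↦6]→  2·6 + 4 = 16  −1 ⇒ G_2=15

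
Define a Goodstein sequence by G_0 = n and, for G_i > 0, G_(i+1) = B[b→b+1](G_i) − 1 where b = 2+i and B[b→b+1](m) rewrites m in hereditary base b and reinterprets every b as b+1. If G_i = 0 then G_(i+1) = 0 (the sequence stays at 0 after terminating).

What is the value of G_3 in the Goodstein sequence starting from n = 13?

16092

base 2: 13 = 2^(2 + 1) + 2^2 + 1; at 3: 3^(3 + 1) + 3^3 + 1 = 109; next = 108
base 3: 108 = 3^(3 + 1) + 3^3; at 4: 4^(4 + 1) + 4^4 = 1280; next = 1279
base 4: 1279 = 4^(4 + 1) + 3·4^3 + 3·4^2 + 3·4 + 3; at 5: 5^(5 + 1) + 3·5^3 + 3·5^2 + 3·5 + 3 = 16093; next = 16092
base 5: 16092 = 5^(5 + 1) + 3·5^3 + 3·5^2 + 3·5 + 2; at 6: 6^(6 + 1) + 3·6^3 + 3·6^2 + 3·6 + 2 = 280712; next = 280711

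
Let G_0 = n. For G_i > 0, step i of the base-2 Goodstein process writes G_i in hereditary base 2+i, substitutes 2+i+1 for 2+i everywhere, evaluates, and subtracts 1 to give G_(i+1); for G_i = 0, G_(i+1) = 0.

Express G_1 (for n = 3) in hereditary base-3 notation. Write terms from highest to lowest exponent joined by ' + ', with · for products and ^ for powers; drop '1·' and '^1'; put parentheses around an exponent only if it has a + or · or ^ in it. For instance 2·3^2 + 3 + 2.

G_0 = 3. HB_2(3) = 2 + 1. Bump = 4. G_1 = 3.
G_1 = 3. HB_3(3) = 3. Bump = 4. G_2 = 3.

3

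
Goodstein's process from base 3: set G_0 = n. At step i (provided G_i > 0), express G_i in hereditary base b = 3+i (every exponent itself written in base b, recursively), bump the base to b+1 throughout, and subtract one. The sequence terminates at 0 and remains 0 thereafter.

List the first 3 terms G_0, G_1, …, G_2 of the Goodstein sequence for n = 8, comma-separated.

8, 9, 10

(0) 8|_3 = 2·3 + 2 ↦ 2·4 + 2|_4 = 10 ⇒ 9
(1) 9|_4 = 2·4 + 1 ↦ 2·5 + 1|_5 = 11 ⇒ 10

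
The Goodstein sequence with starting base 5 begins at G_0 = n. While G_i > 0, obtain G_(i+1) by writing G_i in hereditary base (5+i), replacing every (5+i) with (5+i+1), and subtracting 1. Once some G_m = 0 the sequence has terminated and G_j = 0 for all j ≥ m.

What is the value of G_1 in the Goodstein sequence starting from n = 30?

base 5: 30 = 5^2 + 5; at 6: 6^2 + 6 = 42; next = 41
base 6: 41 = 6^2 + 5; at 7: 7^2 + 5 = 54; next = 53

41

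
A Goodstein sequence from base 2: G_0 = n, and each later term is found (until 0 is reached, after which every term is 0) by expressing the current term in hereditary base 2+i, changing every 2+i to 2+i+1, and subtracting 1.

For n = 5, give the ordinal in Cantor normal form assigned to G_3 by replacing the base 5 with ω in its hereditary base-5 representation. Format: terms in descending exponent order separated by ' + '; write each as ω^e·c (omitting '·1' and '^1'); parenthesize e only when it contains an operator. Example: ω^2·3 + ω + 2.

i=0: 5 = 2^2 + 1 (b=2); 2→3: 3^3 + 1 = 28; 28−1 = 27
i=1: 27 = 3^3 (b=3); 3→4: 4^4 = 256; 256−1 = 255
i=2: 255 = 3·4^3 + 3·4^2 + 3·4 + 3 (b=4); 4→5: 3·5^3 + 3·5^2 + 3·5 + 3 = 468; 468−1 = 467
i=3: 467 = 3·5^3 + 3·5^2 + 3·5 + 2 (b=5); 5→6: 3·6^3 + 3·6^2 + 3·6 + 2 = 776; 776−1 = 775

ω^3·3 + ω^2·3 + ω·3 + 2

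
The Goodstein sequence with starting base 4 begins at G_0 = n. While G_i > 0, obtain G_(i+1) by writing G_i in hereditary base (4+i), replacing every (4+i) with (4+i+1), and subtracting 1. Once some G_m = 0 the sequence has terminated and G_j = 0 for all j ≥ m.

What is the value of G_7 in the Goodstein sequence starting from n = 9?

11

G_0 = 9. HB_4(9) = 2·4 + 1. Bump = 11. G_1 = 10.
G_1 = 10. HB_5(10) = 2·5. Bump = 12. G_2 = 11.
G_2 = 11. HB_6(11) = 6 + 5. Bump = 12. G_3 = 11.
G_3 = 11. HB_7(11) = 7 + 4. Bump = 12. G_4 = 11.
G_4 = 11. HB_8(11) = 8 + 3. Bump = 12. G_5 = 11.
G_5 = 11. HB_9(11) = 9 + 2. Bump = 12. G_6 = 11.
G_6 = 11. HB_10(11) = 10 + 1. Bump = 12. G_7 = 11.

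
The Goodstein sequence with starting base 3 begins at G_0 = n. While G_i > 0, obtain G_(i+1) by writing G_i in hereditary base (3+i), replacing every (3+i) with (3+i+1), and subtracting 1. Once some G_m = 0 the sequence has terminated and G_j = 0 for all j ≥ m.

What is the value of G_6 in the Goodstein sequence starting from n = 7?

G_0 = 7. HB_3(7) = 2·3 + 1. Bump = 9. G_1 = 8.
G_1 = 8. HB_4(8) = 2·4. Bump = 10. G_2 = 9.
G_2 = 9. HB_5(9) = 5 + 4. Bump = 10. G_3 = 9.
G_3 = 9. HB_6(9) = 6 + 3. Bump = 10. G_4 = 9.
G_4 = 9. HB_7(9) = 7 + 2. Bump = 10. G_5 = 9.
G_5 = 9. HB_8(9) = 8 + 1. Bump = 10. G_6 = 9.
G_6 = 9. HB_9(9) = 9. Bump = 10. G_7 = 9.

9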